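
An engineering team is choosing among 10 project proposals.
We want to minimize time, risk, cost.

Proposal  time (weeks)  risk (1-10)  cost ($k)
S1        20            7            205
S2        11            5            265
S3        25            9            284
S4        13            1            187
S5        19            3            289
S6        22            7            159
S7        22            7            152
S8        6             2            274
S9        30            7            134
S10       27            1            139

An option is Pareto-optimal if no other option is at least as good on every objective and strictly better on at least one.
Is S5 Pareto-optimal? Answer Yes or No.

No

S4 vs S5: time 13≤19, risk 1≤3, cost 187≤289 — S4 is at least as good on every objective and strictly better on at least one, so S4 dominates S5.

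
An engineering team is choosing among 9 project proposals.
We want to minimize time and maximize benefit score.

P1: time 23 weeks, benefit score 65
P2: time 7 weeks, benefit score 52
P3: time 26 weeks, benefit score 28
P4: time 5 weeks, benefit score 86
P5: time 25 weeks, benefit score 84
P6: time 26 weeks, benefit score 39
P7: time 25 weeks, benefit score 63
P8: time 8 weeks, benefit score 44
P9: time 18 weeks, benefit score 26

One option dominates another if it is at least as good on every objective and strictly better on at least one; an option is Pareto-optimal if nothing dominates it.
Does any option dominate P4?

P1: worse on time (23 vs 5).
P2: worse on time (7 vs 5).
P3: worse on time (26 vs 5).
P5: worse on time (25 vs 5).
P6: worse on time (26 vs 5).
P7: worse on time (25 vs 5).
P8: worse on time (8 vs 5).
P9: worse on time (18 vs 5).
No option is at least as good as P4 on every objective and strictly better on one.

No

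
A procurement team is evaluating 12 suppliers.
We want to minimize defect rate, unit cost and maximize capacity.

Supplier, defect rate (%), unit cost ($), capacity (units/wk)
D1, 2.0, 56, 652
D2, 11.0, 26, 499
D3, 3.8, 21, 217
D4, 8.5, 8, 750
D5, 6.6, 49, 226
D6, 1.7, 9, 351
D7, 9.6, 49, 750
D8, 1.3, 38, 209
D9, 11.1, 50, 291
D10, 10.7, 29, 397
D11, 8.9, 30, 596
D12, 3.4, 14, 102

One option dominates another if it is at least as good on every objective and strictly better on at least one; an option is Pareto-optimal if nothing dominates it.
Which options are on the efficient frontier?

D1, D4, D6, D8

D1: not dominated.
D2: dominated by D4 (defect rate 8.5≤11.0, unit cost 8≤26, capacity 750≥499).
D3: dominated by D6 (defect rate 1.7≤3.8, unit cost 9≤21, capacity 351≥217).
D4: not dominated (best unit cost).
D5: dominated by D6 (defect rate 1.7≤6.6, unit cost 9≤49, capacity 351≥226).
D6: not dominated.
D7: dominated by D4 (defect rate 8.5≤9.6, unit cost 8≤49, capacity 750≥750).
D8: not dominated (best defect rate).
D9: dominated by D2 (defect rate 11.0≤11.1, unit cost 26≤50, capacity 499≥291).
D10: dominated by D4 (defect rate 8.5≤10.7, unit cost 8≤29, capacity 750≥397).
D11: dominated by D4 (defect rate 8.5≤8.9, unit cost 8≤30, capacity 750≥596).
D12: dominated by D6 (defect rate 1.7≤3.4, unit cost 9≤14, capacity 351≥102).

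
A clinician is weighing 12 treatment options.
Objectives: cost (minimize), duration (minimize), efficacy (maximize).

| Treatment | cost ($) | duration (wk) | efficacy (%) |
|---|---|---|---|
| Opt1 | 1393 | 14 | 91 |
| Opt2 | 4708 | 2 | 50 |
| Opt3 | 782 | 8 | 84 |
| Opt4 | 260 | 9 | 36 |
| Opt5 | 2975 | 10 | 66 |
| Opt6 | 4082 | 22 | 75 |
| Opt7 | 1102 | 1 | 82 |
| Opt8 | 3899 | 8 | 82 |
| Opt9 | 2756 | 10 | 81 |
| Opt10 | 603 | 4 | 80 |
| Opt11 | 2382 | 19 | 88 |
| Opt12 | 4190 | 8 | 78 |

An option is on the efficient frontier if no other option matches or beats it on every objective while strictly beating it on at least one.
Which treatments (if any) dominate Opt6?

Opt1, Opt3, Opt7, Opt8, Opt9, Opt10, Opt11

Opt1: cost 1393≤4082, duration 14≤22, efficacy 91≥75 — dominates Opt6.
Opt3: cost 782≤4082, duration 8≤22, efficacy 84≥75 — dominates Opt6.
Opt7: cost 1102≤4082, duration 1≤22, efficacy 82≥75 — dominates Opt6.
Opt8: cost 3899≤4082, duration 8≤22, efficacy 82≥75 — dominates Opt6.
Opt9: cost 2756≤4082, duration 10≤22, efficacy 81≥75 — dominates Opt6.
Opt10: cost 603≤4082, duration 4≤22, efficacy 80≥75 — dominates Opt6.
Opt11: cost 2382≤4082, duration 19≤22, efficacy 88≥75 — dominates Opt6.
Others (Opt2, Opt4, Opt5, Opt12) are each worse than Opt6 on at least one objective.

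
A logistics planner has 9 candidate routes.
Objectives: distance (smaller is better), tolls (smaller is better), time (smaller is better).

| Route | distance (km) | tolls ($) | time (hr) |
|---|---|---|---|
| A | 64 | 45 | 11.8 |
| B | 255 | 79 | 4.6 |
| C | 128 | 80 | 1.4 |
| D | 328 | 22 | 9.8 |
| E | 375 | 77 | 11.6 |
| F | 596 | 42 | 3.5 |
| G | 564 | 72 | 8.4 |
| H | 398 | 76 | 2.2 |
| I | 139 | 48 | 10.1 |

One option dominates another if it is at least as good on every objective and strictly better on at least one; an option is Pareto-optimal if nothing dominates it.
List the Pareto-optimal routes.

A: not dominated (best distance).
B: not dominated.
C: not dominated (best time).
D: not dominated (best tolls).
E: dominated by D (distance 328≤375, tolls 22≤77, time 9.8≤11.6).
F: not dominated.
G: not dominated.
H: not dominated.
I: not dominated.

A, B, C, D, F, G, H, I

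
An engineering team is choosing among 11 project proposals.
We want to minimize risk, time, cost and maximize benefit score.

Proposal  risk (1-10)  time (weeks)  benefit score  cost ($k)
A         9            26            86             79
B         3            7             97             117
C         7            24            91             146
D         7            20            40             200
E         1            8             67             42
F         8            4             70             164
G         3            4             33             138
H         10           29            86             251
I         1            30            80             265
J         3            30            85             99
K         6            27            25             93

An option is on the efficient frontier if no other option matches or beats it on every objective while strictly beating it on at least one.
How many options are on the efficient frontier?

A: not dominated.
B: not dominated (best benefit score).
C: dominated by B (risk 3≤7, time 7≤24, benefit score 97≥91, cost 117≤146).
D: dominated by B (risk 3≤7, time 7≤20, benefit score 97≥40, cost 117≤200).
E: not dominated (best cost).
F: not dominated.
G: not dominated.
H: dominated by A (risk 9≤10, time 26≤29, benefit score 86≥86, cost 79≤251).
I: not dominated.
J: not dominated.
K: dominated by E (risk 1≤6, time 8≤27, benefit score 67≥25, cost 42≤93).
Pareto-optimal: A, B, E, F, G, I, J → 7.

7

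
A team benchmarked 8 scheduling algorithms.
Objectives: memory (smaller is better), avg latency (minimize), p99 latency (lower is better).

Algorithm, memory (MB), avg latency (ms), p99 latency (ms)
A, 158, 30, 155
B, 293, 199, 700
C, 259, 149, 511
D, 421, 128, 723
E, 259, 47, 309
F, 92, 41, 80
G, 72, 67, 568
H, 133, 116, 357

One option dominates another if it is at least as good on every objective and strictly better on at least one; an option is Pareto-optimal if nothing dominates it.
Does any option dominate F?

A: worse on memory (158 vs 92).
B: worse on memory (293 vs 92).
C: worse on memory (259 vs 92).
D: worse on memory (421 vs 92).
E: worse on memory (259 vs 92).
G: worse on avg latency (67 vs 41).
H: worse on memory (133 vs 92).
No option is at least as good as F on every objective and strictly better on one.

No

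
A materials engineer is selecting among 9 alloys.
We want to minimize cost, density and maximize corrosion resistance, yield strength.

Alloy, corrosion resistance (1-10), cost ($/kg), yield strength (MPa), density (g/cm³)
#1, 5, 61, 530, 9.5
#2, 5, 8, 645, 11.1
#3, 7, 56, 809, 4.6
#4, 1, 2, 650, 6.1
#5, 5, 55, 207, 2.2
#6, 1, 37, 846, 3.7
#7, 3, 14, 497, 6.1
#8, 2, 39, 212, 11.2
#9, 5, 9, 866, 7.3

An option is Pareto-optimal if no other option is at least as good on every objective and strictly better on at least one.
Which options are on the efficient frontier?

#2, #3, #4, #5, #6, #7, #9

#1: dominated by #3 (corrosion resistance 7≥5, cost 56≤61, yield strength 809≥530, density 4.6≤9.5).
#2: not dominated.
#3: not dominated (best corrosion resistance).
#4: not dominated (best cost).
#5: not dominated (best density).
#6: not dominated.
#7: not dominated.
#8: dominated by #2 (corrosion resistance 5≥2, cost 8≤39, yield strength 645≥212, density 11.1≤11.2).
#9: not dominated (best yield strength).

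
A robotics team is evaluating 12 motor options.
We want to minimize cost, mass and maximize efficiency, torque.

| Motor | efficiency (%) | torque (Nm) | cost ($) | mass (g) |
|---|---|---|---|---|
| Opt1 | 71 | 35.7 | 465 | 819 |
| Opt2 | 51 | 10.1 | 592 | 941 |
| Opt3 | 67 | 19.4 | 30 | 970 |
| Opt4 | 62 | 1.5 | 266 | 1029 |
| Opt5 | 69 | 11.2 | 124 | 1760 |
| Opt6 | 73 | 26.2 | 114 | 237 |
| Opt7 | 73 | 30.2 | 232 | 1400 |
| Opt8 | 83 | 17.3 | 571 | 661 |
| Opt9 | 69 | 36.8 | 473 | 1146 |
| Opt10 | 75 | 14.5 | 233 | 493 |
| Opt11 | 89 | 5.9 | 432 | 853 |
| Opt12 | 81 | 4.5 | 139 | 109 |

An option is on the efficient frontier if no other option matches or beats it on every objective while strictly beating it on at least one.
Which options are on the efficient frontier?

Opt1, Opt3, Opt6, Opt7, Opt8, Opt9, Opt10, Opt11, Opt12

Opt1: not dominated.
Opt2: dominated by Opt1 (efficiency 71≥51, torque 35.7≥10.1, cost 465≤592, mass 819≤941).
Opt3: not dominated (best cost).
Opt4: dominated by Opt3 (efficiency 67≥62, torque 19.4≥1.5, cost 30≤266, mass 970≤1029).
Opt5: dominated by Opt6 (efficiency 73≥69, torque 26.2≥11.2, cost 114≤124, mass 237≤1760).
Opt6: not dominated.
Opt7: not dominated.
Opt8: not dominated.
Opt9: not dominated (best torque).
Opt10: not dominated.
Opt11: not dominated (best efficiency).
Opt12: not dominated (best mass).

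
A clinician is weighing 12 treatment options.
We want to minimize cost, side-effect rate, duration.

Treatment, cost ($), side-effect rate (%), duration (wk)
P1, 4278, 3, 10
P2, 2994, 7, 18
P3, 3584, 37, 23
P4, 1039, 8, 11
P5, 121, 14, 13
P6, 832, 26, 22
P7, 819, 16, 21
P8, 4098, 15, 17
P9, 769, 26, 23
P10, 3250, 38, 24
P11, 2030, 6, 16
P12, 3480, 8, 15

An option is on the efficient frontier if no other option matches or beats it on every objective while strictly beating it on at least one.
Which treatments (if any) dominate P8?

P4: cost 1039≤4098, side-effect rate 8≤15, duration 11≤17 — dominates P8.
P5: cost 121≤4098, side-effect rate 14≤15, duration 13≤17 — dominates P8.
P11: cost 2030≤4098, side-effect rate 6≤15, duration 16≤17 — dominates P8.
P12: cost 3480≤4098, side-effect rate 8≤15, duration 15≤17 — dominates P8.
Others (P1, P2, P3, P6, P7, P9, P10) are each worse than P8 on at least one objective.

P4, P5, P11, P12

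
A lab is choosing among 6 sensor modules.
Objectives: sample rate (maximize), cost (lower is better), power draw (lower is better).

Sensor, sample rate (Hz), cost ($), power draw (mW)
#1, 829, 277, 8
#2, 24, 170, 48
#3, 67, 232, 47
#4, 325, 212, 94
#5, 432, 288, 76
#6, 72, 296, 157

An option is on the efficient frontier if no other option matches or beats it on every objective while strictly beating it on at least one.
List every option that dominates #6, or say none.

#1, #4, #5

#1: sample rate 829≥72, cost 277≤296, power draw 8≤157 — dominates #6.
#4: sample rate 325≥72, cost 212≤296, power draw 94≤157 — dominates #6.
#5: sample rate 432≥72, cost 288≤296, power draw 76≤157 — dominates #6.
Others (#2, #3) are each worse than #6 on at least one objective.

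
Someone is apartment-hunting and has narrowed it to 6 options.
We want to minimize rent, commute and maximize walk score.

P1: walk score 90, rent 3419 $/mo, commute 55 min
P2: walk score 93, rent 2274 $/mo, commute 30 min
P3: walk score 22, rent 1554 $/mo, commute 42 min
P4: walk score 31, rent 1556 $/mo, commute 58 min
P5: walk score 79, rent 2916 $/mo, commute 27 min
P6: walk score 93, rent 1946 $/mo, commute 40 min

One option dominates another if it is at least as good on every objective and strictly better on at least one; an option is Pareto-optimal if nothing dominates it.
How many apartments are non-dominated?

P1: dominated by P2 (walk score 93≥90, rent 2274≤3419, commute 30≤55).
P2: not dominated.
P3: not dominated (best rent).
P4: not dominated.
P5: not dominated (best commute).
P6: not dominated.
Pareto-optimal: P2, P3, P4, P5, P6 → 5.

5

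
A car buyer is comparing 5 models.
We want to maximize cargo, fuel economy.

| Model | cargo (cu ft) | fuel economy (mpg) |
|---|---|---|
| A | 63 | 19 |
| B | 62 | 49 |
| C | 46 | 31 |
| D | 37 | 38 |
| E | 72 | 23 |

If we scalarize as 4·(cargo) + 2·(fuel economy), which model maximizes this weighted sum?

B

A: 4·63 + 2·19 = 290
B: 4·62 + 2·49 = 346
C: 4·46 + 2·31 = 246
D: 4·37 + 2·38 = 224
E: 4·72 + 2·23 = 334
Highest: B at 346.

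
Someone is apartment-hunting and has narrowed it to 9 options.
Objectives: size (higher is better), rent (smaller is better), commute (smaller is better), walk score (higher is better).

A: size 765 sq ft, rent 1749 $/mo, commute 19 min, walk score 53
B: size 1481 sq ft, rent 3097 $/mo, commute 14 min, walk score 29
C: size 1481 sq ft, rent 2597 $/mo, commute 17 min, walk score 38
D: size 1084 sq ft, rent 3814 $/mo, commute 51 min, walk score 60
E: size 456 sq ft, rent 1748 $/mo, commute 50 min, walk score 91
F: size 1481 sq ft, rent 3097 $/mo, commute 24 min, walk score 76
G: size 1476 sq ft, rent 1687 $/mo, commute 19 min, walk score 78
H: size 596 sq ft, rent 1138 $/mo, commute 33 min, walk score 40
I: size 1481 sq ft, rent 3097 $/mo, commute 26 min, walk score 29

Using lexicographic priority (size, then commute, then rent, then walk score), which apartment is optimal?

B

First maximize size: best is 1481, kept {B, C, F, I}.
Then minimize commute: best is 14, kept {B}.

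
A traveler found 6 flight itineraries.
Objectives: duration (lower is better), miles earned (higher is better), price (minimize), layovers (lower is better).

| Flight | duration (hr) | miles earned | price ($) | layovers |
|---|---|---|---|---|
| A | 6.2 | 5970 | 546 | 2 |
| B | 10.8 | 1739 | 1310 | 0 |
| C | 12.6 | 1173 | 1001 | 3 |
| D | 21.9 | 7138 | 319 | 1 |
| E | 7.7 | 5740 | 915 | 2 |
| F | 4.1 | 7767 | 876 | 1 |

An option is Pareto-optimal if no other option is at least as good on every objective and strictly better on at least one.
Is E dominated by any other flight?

A vs E: duration 6.2≤7.7, miles earned 5970≥5740, price 546≤915, layovers 2≤2 — A is at least as good on every objective and strictly better on at least one, so A dominates E.

Yes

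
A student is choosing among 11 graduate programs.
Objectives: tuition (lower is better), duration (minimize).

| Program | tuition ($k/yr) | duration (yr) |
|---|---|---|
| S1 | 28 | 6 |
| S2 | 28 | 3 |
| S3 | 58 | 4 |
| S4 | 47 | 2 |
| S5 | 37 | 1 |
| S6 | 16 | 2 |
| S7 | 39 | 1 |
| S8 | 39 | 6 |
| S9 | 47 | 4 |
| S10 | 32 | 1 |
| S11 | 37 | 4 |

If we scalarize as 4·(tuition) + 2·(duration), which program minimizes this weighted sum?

S1: 4·28 + 2·6 = 124
S2: 4·28 + 2·3 = 118
S3: 4·58 + 2·4 = 240
S4: 4·47 + 2·2 = 192
S5: 4·37 + 2·1 = 150
S6: 4·16 + 2·2 = 68
S7: 4·39 + 2·1 = 158
S8: 4·39 + 2·6 = 168
S9: 4·47 + 2·4 = 196
S10: 4·32 + 2·1 = 130
S11: 4·37 + 2·4 = 156
Lowest: S6 at 68.

S6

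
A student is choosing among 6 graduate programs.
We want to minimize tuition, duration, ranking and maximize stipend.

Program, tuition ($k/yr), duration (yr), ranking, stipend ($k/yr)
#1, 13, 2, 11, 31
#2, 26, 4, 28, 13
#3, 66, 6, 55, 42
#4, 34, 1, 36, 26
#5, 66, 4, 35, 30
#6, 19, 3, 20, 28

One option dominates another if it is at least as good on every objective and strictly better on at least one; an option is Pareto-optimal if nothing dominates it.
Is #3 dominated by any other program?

No

#1: worse on stipend (31 vs 42).
#2: worse on stipend (13 vs 42).
#4: worse on stipend (26 vs 42).
#5: worse on stipend (30 vs 42).
#6: worse on stipend (28 vs 42).
No option is at least as good as #3 on every objective and strictly better on one.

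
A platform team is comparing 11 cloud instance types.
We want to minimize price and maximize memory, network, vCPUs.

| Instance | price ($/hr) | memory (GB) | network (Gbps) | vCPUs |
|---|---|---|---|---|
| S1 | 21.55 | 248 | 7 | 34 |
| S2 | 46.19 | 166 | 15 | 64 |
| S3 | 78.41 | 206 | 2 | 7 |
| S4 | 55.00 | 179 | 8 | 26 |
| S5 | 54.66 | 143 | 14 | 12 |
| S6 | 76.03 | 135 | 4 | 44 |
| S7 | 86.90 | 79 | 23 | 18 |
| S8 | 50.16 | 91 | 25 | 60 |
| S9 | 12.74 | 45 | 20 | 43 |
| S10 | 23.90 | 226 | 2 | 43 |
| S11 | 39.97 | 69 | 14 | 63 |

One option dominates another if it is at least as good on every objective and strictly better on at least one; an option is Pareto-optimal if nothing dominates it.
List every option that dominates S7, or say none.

S8

S8: price 50.16≤86.90, memory 91≥79, network 25≥23, vCPUs 60≥18 — dominates S7.
Others (S1, S2, S3, S4, S5, S6, S9, S10, S11) are each worse than S7 on at least one objective.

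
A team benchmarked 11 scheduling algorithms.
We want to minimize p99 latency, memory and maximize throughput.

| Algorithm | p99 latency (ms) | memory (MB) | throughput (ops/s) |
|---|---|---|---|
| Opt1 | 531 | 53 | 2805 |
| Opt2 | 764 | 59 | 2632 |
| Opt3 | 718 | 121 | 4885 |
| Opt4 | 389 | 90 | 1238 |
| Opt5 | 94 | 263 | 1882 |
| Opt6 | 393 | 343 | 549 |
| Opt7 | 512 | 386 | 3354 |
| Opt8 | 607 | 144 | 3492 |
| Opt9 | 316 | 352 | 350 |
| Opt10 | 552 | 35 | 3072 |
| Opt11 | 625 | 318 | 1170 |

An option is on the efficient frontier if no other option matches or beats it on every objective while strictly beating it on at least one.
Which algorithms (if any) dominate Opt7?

Opt1: worse on p99 latency (531 vs 512).
Opt2: worse on p99 latency (764 vs 512).
Opt3: worse on p99 latency (718 vs 512).
Opt4: worse on throughput (1238 vs 3354).
Opt5: worse on throughput (1882 vs 3354).
Opt6: worse on throughput (549 vs 3354).
Opt8: worse on p99 latency (607 vs 512).
Opt9: worse on throughput (350 vs 3354).
Opt10: worse on p99 latency (552 vs 512).
Opt11: worse on p99 latency (625 vs 512).
No option dominates Opt7.

none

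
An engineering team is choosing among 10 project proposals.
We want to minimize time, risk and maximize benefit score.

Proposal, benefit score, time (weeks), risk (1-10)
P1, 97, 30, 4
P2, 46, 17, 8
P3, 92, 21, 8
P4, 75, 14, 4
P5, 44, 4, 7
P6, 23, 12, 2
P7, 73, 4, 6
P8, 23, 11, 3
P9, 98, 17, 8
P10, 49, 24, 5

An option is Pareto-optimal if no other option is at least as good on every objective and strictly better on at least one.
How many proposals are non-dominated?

6

P1: not dominated.
P2: dominated by P4 (benefit score 75≥46, time 14≤17, risk 4≤8).
P3: dominated by P9 (benefit score 98≥92, time 17≤21, risk 8≤8).
P4: not dominated.
P5: dominated by P7 (benefit score 73≥44, time 4≤4, risk 6≤7).
P6: not dominated (best risk).
P7: not dominated.
P8: not dominated.
P9: not dominated (best benefit score).
P10: dominated by P4 (benefit score 75≥49, time 14≤24, risk 4≤5).
Pareto-optimal: P1, P4, P6, P7, P8, P9 → 6.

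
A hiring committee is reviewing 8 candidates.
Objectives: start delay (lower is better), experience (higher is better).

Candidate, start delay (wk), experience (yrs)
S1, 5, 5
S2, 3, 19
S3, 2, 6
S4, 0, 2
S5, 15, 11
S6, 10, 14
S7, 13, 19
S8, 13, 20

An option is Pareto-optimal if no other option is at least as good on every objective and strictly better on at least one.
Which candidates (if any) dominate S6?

S2

S2: start delay 3≤10, experience 19≥14 — dominates S6.
Others (S1, S3, S4, S5, S7, S8) are each worse than S6 on at least one objective.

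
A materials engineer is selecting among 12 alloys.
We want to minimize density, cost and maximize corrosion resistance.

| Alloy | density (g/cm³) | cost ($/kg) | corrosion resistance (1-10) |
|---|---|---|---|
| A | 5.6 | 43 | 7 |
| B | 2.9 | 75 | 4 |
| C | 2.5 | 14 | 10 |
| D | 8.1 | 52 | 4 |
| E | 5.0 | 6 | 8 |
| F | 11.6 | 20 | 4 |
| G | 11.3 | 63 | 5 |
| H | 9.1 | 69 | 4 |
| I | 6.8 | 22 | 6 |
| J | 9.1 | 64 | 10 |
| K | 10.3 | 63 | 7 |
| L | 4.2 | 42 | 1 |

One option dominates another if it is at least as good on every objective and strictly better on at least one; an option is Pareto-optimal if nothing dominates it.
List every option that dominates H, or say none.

A: density 5.6≤9.1, cost 43≤69, corrosion resistance 7≥4 — dominates H.
C: density 2.5≤9.1, cost 14≤69, corrosion resistance 10≥4 — dominates H.
D: density 8.1≤9.1, cost 52≤69, corrosion resistance 4≥4 — dominates H.
E: density 5.0≤9.1, cost 6≤69, corrosion resistance 8≥4 — dominates H.
I: density 6.8≤9.1, cost 22≤69, corrosion resistance 6≥4 — dominates H.
J: density 9.1≤9.1, cost 64≤69, corrosion resistance 10≥4 — dominates H.
Others (B, F, G, K, L) are each worse than H on at least one objective.

A, C, D, E, I, J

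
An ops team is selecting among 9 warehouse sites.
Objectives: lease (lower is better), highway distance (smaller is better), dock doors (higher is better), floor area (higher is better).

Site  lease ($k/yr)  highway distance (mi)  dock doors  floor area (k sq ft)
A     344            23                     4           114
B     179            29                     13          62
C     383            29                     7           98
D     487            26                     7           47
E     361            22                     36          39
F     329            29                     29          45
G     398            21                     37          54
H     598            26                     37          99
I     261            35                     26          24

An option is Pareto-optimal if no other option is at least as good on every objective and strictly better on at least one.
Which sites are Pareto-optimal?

A: not dominated (best floor area).
B: not dominated (best lease).
C: not dominated.
D: dominated by G (lease 398≤487, highway distance 21≤26, dock doors 37≥7, floor area 54≥47).
E: not dominated.
F: not dominated.
G: not dominated (best highway distance).
H: not dominated.
I: not dominated.

A, B, C, E, F, G, H, I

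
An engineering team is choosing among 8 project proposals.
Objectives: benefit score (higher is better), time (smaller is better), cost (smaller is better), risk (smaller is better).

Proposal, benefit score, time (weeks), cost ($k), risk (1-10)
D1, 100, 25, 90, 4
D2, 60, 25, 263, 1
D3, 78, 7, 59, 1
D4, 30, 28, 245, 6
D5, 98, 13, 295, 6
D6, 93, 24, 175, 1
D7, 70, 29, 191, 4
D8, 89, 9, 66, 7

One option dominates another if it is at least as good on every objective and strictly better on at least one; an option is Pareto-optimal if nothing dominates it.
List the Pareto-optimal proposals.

D1, D3, D5, D6, D8

D1: not dominated (best benefit score).
D2: dominated by D3 (benefit score 78≥60, time 7≤25, cost 59≤263, risk 1≤1).
D3: not dominated (best time).
D4: dominated by D1 (benefit score 100≥30, time 25≤28, cost 90≤245, risk 4≤6).
D5: not dominated.
D6: not dominated.
D7: dominated by D1 (benefit score 100≥70, time 25≤29, cost 90≤191, risk 4≤4).
D8: not dominated.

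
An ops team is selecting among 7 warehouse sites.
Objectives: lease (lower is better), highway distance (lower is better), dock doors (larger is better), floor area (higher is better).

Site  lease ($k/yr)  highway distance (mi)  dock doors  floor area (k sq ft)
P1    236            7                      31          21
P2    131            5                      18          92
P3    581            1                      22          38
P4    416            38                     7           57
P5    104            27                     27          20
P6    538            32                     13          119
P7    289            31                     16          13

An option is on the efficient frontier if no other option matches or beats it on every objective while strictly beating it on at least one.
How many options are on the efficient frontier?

5

P1: not dominated (best dock doors).
P2: not dominated.
P3: not dominated (best highway distance).
P4: dominated by P2 (lease 131≤416, highway distance 5≤38, dock doors 18≥7, floor area 92≥57).
P5: not dominated (best lease).
P6: not dominated (best floor area).
P7: dominated by P1 (lease 236≤289, highway distance 7≤31, dock doors 31≥16, floor area 21≥13).
Pareto-optimal: P1, P2, P3, P5, P6 → 5.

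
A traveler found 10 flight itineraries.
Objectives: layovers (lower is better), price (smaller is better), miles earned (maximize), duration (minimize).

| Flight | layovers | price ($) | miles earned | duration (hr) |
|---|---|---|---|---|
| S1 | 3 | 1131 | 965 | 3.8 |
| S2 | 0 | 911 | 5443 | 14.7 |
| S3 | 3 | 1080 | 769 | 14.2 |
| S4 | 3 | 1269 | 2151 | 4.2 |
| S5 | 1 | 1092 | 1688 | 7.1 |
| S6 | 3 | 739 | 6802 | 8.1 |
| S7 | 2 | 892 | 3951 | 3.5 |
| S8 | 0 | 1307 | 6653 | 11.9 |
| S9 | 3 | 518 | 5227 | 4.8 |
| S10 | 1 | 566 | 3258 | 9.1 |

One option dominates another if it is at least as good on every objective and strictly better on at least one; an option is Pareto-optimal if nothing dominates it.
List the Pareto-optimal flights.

S1: dominated by S7 (layovers 2≤3, price 892≤1131, miles earned 3951≥965, duration 3.5≤3.8).
S2: not dominated.
S3: dominated by S6 (layovers 3≤3, price 739≤1080, miles earned 6802≥769, duration 8.1≤14.2).
S4: dominated by S7 (layovers 2≤3, price 892≤1269, miles earned 3951≥2151, duration 3.5≤4.2).
S5: not dominated.
S6: not dominated (best miles earned).
S7: not dominated (best duration).
S8: not dominated.
S9: not dominated (best price).
S10: not dominated.

S2, S5, S6, S7, S8, S9, S10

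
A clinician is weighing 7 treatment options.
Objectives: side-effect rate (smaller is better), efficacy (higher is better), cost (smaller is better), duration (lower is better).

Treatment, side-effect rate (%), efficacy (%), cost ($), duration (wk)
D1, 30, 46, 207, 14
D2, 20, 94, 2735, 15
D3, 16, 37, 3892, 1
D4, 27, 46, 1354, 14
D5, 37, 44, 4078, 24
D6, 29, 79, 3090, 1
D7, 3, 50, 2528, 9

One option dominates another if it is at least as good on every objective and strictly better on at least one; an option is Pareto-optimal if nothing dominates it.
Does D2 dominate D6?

D2 vs D6: D2 is worse on duration (15 vs 1), so it does not dominate D6.

No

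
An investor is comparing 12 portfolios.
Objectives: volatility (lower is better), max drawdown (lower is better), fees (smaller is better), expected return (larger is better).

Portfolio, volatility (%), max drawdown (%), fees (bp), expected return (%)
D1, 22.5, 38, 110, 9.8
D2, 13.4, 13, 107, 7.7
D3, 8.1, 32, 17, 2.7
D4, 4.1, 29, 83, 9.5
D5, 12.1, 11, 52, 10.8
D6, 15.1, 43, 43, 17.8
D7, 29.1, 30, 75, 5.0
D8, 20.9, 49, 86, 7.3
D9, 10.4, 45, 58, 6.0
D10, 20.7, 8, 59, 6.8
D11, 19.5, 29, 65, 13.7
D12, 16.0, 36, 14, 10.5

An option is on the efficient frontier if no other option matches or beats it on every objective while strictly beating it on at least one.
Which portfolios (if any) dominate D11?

D1: worse on volatility (22.5 vs 19.5).
D2: worse on fees (107 vs 65).
D3: worse on max drawdown (32 vs 29).
D4: worse on fees (83 vs 65).
D5: worse on expected return (10.8 vs 13.7).
D6: worse on max drawdown (43 vs 29).
D7: worse on volatility (29.1 vs 19.5).
D8: worse on volatility (20.9 vs 19.5).
D9: worse on max drawdown (45 vs 29).
D10: worse on volatility (20.7 vs 19.5).
D12: worse on max drawdown (36 vs 29).
No option dominates D11.

none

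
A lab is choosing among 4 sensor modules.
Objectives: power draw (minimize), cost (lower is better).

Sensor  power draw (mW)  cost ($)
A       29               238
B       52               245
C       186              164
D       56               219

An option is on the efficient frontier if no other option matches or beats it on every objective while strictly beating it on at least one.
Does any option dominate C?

No

A: worse on cost (238 vs 164).
B: worse on cost (245 vs 164).
D: worse on cost (219 vs 164).
No option is at least as good as C on every objective and strictly better on one.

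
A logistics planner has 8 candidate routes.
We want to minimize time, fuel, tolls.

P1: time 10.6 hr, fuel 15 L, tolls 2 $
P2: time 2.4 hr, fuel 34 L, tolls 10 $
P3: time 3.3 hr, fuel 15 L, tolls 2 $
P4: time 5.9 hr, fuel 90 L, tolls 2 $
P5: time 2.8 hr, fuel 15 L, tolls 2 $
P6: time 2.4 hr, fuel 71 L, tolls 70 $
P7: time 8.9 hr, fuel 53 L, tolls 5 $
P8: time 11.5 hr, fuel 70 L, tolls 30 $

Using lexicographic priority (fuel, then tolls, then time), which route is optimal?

P5

First minimize fuel: best is 15, kept {P1, P3, P5}.
Then minimize tolls: best is 2, kept {P1, P3, P5}.
Then minimize time: best is 2.8, kept {P5}.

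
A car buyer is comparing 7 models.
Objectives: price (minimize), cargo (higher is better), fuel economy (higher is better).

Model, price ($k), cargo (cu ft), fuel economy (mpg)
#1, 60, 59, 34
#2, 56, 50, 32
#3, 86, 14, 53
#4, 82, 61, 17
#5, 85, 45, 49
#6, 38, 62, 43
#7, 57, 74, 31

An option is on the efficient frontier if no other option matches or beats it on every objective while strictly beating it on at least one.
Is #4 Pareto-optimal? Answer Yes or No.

#6 vs #4: price 38≤82, cargo 62≥61, fuel economy 43≥17 — #6 is at least as good on every objective and strictly better on at least one, so #6 dominates #4.

No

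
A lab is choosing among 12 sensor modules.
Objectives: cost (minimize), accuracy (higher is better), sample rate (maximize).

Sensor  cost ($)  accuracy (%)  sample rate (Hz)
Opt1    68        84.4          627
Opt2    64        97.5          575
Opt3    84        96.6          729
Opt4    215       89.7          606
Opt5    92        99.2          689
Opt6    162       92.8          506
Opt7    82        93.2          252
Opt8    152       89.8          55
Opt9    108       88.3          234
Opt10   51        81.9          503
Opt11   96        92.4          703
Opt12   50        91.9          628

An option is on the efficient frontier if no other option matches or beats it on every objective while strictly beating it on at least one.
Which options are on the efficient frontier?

Opt1: dominated by Opt12 (cost 50≤68, accuracy 91.9≥84.4, sample rate 628≥627).
Opt2: not dominated.
Opt3: not dominated (best sample rate).
Opt4: dominated by Opt3 (cost 84≤215, accuracy 96.6≥89.7, sample rate 729≥606).
Opt5: not dominated (best accuracy).
Opt6: dominated by Opt2 (cost 64≤162, accuracy 97.5≥92.8, sample rate 575≥506).
Opt7: dominated by Opt2 (cost 64≤82, accuracy 97.5≥93.2, sample rate 575≥252).
Opt8: dominated by Opt2 (cost 64≤152, accuracy 97.5≥89.8, sample rate 575≥55).
Opt9: dominated by Opt2 (cost 64≤108, accuracy 97.5≥88.3, sample rate 575≥234).
Opt10: dominated by Opt12 (cost 50≤51, accuracy 91.9≥81.9, sample rate 628≥503).
Opt11: dominated by Opt3 (cost 84≤96, accuracy 96.6≥92.4, sample rate 729≥703).
Opt12: not dominated (best cost).

Opt2, Opt3, Opt5, Opt12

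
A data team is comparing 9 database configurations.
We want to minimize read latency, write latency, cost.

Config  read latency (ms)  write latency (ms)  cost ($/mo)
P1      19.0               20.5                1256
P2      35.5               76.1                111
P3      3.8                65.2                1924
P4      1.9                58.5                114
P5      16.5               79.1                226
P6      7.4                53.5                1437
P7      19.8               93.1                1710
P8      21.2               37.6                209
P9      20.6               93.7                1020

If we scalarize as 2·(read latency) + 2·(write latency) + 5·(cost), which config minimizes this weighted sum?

P1: 2·19.0 + 2·20.5 + 5·1256 = 6359.0
P2: 2·35.5 + 2·76.1 + 5·111 = 778.2
P3: 2·3.8 + 2·65.2 + 5·1924 = 9758.0
P4: 2·1.9 + 2·58.5 + 5·114 = 690.8
P5: 2·16.5 + 2·79.1 + 5·226 = 1321.2
P6: 2·7.4 + 2·53.5 + 5·1437 = 7306.8
P7: 2·19.8 + 2·93.1 + 5·1710 = 8775.8
P8: 2·21.2 + 2·37.6 + 5·209 = 1162.6
P9: 2·20.6 + 2·93.7 + 5·1020 = 5328.6
Lowest: P4 at 690.8.

P4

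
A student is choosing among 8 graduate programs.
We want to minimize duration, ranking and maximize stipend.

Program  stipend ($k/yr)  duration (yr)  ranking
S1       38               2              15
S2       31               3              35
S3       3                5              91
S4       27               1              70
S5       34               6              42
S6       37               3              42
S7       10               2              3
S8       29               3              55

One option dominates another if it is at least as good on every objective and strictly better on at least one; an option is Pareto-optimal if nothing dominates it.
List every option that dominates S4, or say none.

none

S1: worse on duration (2 vs 1).
S2: worse on duration (3 vs 1).
S3: worse on stipend (3 vs 27).
S5: worse on duration (6 vs 1).
S6: worse on duration (3 vs 1).
S7: worse on stipend (10 vs 27).
S8: worse on duration (3 vs 1).
No option dominates S4.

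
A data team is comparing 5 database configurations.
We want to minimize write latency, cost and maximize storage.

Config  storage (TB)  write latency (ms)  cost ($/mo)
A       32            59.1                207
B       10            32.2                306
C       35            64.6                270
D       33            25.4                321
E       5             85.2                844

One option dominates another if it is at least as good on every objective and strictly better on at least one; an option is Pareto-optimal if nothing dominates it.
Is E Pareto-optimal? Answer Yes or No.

No

A vs E: storage 32≥5, write latency 59.1≤85.2, cost 207≤844 — A is at least as good on every objective and strictly better on at least one, so A dominates E.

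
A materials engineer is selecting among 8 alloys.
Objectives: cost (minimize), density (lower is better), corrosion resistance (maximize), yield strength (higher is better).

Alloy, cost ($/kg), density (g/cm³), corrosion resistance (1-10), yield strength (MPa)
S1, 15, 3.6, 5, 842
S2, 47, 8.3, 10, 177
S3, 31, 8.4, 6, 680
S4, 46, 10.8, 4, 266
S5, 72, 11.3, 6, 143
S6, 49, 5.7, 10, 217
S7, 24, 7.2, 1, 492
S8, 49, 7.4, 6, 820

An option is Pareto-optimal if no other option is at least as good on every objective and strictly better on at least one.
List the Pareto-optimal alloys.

S1: not dominated (best cost).
S2: not dominated.
S3: not dominated.
S4: dominated by S1 (cost 15≤46, density 3.6≤10.8, corrosion resistance 5≥4, yield strength 842≥266).
S5: dominated by S2 (cost 47≤72, density 8.3≤11.3, corrosion resistance 10≥6, yield strength 177≥143).
S6: not dominated.
S7: dominated by S1 (cost 15≤24, density 3.6≤7.2, corrosion resistance 5≥1, yield strength 842≥492).
S8: not dominated.

S1, S2, S3, S6, S8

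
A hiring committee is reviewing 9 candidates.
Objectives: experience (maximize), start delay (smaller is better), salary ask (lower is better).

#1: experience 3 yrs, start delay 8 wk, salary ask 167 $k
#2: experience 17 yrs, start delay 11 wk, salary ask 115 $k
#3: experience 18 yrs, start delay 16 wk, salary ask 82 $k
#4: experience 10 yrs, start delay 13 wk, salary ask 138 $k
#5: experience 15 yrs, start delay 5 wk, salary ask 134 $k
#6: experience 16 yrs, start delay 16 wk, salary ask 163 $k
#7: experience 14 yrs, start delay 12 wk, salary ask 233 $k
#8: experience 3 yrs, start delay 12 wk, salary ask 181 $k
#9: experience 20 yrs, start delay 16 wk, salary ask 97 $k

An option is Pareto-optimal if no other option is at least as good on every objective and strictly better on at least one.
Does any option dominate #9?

No

#1: worse on experience (3 vs 20).
#2: worse on experience (17 vs 20).
#3: worse on experience (18 vs 20).
#4: worse on experience (10 vs 20).
#5: worse on experience (15 vs 20).
#6: worse on experience (16 vs 20).
#7: worse on experience (14 vs 20).
#8: worse on experience (3 vs 20).
No option is at least as good as #9 on every objective and strictly better on one.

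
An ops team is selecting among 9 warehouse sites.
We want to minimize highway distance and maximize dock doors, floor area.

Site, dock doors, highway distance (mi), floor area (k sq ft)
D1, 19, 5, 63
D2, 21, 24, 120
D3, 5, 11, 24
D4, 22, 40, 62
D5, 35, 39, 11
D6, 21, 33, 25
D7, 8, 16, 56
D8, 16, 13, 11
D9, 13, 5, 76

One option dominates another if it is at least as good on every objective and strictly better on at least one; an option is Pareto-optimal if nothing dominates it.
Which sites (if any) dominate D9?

D1: worse on floor area (63 vs 76).
D2: worse on highway distance (24 vs 5).
D3: worse on dock doors (5 vs 13).
D4: worse on highway distance (40 vs 5).
D5: worse on highway distance (39 vs 5).
D6: worse on highway distance (33 vs 5).
D7: worse on dock doors (8 vs 13).
D8: worse on highway distance (13 vs 5).
No option dominates D9.

none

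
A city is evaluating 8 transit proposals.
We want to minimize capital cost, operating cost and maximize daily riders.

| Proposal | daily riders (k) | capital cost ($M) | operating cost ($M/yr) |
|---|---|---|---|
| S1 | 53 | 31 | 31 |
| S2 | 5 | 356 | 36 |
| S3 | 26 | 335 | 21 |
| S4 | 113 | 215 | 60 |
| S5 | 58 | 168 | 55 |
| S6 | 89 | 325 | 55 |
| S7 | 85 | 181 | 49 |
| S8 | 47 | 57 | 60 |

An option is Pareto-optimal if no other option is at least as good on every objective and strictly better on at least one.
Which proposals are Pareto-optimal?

S1, S3, S4, S5, S6, S7

S1: not dominated (best capital cost).
S2: dominated by S1 (daily riders 53≥5, capital cost 31≤356, operating cost 31≤36).
S3: not dominated (best operating cost).
S4: not dominated (best daily riders).
S5: not dominated.
S6: not dominated.
S7: not dominated.
S8: dominated by S1 (daily riders 53≥47, capital cost 31≤57, operating cost 31≤60).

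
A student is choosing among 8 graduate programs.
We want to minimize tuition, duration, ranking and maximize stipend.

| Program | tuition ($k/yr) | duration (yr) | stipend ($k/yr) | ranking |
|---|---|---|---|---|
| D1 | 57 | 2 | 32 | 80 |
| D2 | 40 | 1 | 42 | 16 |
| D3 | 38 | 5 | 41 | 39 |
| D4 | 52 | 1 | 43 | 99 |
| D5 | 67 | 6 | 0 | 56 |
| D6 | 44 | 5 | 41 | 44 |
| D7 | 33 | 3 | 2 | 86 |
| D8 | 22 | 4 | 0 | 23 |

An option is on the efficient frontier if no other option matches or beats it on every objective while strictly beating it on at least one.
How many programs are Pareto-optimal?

D1: dominated by D2 (tuition 40≤57, duration 1≤2, stipend 42≥32, ranking 16≤80).
D2: not dominated (best ranking).
D3: not dominated.
D4: not dominated (best stipend).
D5: dominated by D2 (tuition 40≤67, duration 1≤6, stipend 42≥0, ranking 16≤56).
D6: dominated by D2 (tuition 40≤44, duration 1≤5, stipend 42≥41, ranking 16≤44).
D7: not dominated.
D8: not dominated (best tuition).
Pareto-optimal: D2, D3, D4, D7, D8 → 5.

5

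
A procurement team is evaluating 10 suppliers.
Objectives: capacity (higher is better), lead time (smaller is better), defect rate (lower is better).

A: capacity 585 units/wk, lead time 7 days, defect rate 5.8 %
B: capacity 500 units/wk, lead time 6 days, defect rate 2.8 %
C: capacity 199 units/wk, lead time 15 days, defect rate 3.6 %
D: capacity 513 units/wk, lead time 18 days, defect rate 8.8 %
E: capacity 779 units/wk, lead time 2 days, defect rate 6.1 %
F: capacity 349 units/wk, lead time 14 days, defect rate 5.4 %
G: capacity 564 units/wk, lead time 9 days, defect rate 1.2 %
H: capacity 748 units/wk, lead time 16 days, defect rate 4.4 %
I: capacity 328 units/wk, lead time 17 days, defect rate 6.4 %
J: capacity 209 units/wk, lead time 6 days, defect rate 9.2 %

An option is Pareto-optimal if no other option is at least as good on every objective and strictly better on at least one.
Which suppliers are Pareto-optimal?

A: not dominated.
B: not dominated.
C: dominated by B (capacity 500≥199, lead time 6≤15, defect rate 2.8≤3.6).
D: dominated by A (capacity 585≥513, lead time 7≤18, defect rate 5.8≤8.8).
E: not dominated (best capacity).
F: dominated by B (capacity 500≥349, lead time 6≤14, defect rate 2.8≤5.4).
G: not dominated (best defect rate).
H: not dominated.
I: dominated by A (capacity 585≥328, lead time 7≤17, defect rate 5.8≤6.4).
J: dominated by B (capacity 500≥209, lead time 6≤6, defect rate 2.8≤9.2).

A, B, E, G, H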